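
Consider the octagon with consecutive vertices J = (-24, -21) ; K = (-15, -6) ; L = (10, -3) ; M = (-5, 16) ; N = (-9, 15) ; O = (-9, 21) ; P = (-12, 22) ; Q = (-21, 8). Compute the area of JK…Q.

573.5

Apply the shoelace formula: 2A = Σ (x_i·y_{i+1} − x_{i+1}·y_i), indices taken mod 8.
J→K: (-24)(-6) − (-15)(-21) = -171
K→L: (-15)(-3) − (10)(-6) = 105
L→M: (10)(16) − (-5)(-3) = 145
M→N: (-5)(15) − (-9)(16) = 69
N→O: (-9)(21) − (-9)(15) = -54
O→P: (-9)(22) − (-12)(21) = 54
P→Q: (-12)(8) − (-21)(22) = 366
Q→J: (-21)(-21) − (-24)(8) = 633
Σ = 1147
Area = |Σ|/2 = 573.5.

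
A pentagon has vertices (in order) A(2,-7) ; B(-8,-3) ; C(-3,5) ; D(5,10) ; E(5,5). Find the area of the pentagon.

118

Cross-terms: -62, -49, -55, -25, -45  ⇒  Σ = -236
Area = |Σ|/2 = 118.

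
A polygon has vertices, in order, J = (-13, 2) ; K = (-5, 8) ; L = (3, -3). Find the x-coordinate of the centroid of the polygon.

-5

Apply the shoelace (surveyor's) formula. First the cross-terms c_i = x_i·y_{i+1} − x_{i+1}·y_i:
  -94, -9, -33  ⇒  2A = -136, A = -68.
Then Σ (x_i + x_{i+1})·c_i = 2040, so x̄ = 2040 / (6·(-68)) = -5.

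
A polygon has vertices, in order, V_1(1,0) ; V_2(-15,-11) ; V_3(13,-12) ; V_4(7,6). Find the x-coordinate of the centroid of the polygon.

25/13

Apply the surveyor's formula. First the cross-terms c_i = x_i·y_{i+1} − x_{i+1}·y_i:
  -11, 323, 162, -6  ⇒  2A = 468, A = 234.
Then Σ (x_i + x_{i+1})·c_i = 2700, so x̄ = 2700 / (6·234) = 25/13.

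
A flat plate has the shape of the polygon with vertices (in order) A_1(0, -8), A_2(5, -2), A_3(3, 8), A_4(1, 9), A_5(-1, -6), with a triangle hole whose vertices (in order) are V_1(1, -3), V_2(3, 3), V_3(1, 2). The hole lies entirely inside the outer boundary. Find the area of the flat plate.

Outer boundary:
Σ = (40) + (46) + (19) + (3) + (8) = 116
Area = |Σ|/2 = 58.
Hole:
Σ = (12) + (3) + (-5) = 10
Area = |Σ|/2 = 5.
Net area = 58 − 5 = 53.

53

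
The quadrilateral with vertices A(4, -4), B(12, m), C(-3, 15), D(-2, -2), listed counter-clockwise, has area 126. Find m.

The doubled signed area Σ (x_i y_{i+1} − x_{i+1} y_i) is linear in m.
With m=0 it equals 280; the coefficient of m is 7 (from the two edges through B).
So 7·m + 280 = 2·126 = 252 ⇒ m = -4.

-4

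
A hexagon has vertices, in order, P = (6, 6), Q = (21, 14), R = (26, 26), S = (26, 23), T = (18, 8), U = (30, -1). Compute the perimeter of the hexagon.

|PQ| = √((15)² + (8)²) = √289 = 17
|QR| = √((5)² + (12)²) = √169 = 13
|RS| = √((0)² + (-3)²) = √9 = 3
|ST| = √((-8)² + (-15)²) = √289 = 17
|TU| = √((12)² + (-9)²) = √225 = 15
|UP| = √((-24)² + (7)²) = √625 = 25
Perimeter = 17 + 13 + 3 + 17 + 15 + 25 = 90.

90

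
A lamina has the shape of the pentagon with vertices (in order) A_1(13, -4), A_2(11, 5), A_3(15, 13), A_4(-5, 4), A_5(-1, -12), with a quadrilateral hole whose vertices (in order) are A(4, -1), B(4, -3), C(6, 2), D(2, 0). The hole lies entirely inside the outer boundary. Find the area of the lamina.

257

Outer boundary:
Apply the surveyor's formula: 2A = Σ (x_i·y_{i+1} − x_{i+1}·y_i), indices taken mod 5.
Σ = (109) + (68) + (125) + (64) + (160) = 526
Area = |Σ|/2 = 263.
Hole:
Σ = (-8) + (26) + (-4) + (-2) = 12
Area = |Σ|/2 = 6.
Net area = 263 − 6 = 257.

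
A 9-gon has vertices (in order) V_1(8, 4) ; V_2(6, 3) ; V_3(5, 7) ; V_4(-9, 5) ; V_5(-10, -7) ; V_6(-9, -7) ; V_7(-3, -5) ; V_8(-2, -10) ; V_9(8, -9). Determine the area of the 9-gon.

240.5

Apply Gauss's area formula: 2A = Σ (x_i·y_{i+1} − x_{i+1}·y_i), indices taken mod 9.
V_1→V_2: (8)(3) − (6)(4) = 0
V_2→V_3: (6)(7) − (5)(3) = 27
V_3→V_4: (5)(5) − (-9)(7) = 88
V_4→V_5: (-9)(-7) − (-10)(5) = 113
V_5→V_6: (-10)(-7) − (-9)(-7) = 7
V_6→V_7: (-9)(-5) − (-3)(-7) = 24
V_7→V_8: (-3)(-10) − (-2)(-5) = 20
V_8→V_9: (-2)(-9) − (8)(-10) = 98
V_9→V_1: (8)(4) − (8)(-9) = 104
Σ = 481
Area = |Σ|/2 = 240.5.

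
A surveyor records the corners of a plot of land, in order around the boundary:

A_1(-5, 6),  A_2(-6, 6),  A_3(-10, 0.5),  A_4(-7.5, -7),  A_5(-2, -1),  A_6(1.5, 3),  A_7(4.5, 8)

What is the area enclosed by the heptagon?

95.625

Apply the surveyor's formula: 2A = Σ (x_i·y_{i+1} − x_{i+1}·y_i), indices taken mod 7.
Σ = (6) + (57) + (73.75) + (-6.5) + (-4.5) + (-1.5) + (67) = 191.25
Area = |Σ|/2 = 95.625.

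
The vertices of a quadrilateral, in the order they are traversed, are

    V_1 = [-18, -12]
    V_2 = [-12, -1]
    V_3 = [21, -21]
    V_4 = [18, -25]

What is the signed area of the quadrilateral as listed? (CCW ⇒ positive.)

Apply Gauss's area formula: 2A = Σ (x_i·y_{i+1} − x_{i+1}·y_i), indices taken mod 4.
Σ = (-126) + (273) + (-147) + (-666) = -666
Signed area = Σ/2 = -333 (negative ⇒ clockwise traversal).

-333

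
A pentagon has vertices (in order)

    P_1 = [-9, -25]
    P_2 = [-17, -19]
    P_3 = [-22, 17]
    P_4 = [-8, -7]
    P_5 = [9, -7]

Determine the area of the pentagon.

Apply Gauss's area formula: 2A = Σ (x_i·y_{i+1} − x_{i+1}·y_i), indices taken mod 5.
Cross-terms: -254, -707, 290, 119, -288  ⇒  Σ = -840
Area = |Σ|/2 = 420.

420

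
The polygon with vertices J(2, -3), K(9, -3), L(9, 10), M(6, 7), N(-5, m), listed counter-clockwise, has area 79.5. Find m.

The doubled signed area Σ (x_i y_{i+1} − x_{i+1} y_i) is linear in m.
With m=0 it equals 191; the coefficient of m is 4 (from the two edges through N).
So 4·m + 191 = 2·79.5 = 159 ⇒ m = -8.

-8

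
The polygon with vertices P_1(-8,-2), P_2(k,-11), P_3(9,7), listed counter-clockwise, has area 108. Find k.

The doubled signed area Σ (x_i y_{i+1} − x_{i+1} y_i) is linear in k.
With k=0 it equals 225; the coefficient of k is 9 (from the two edges through P_2).
So 9·k + 225 = 2·108 = 216 ⇒ k = -1.

-1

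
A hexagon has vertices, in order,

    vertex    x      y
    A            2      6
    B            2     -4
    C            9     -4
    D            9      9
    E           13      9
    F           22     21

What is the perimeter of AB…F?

74

|AB| = √((0)² + (-10)²) = √100 = 10
|BC| = √((7)² + (0)²) = √49 = 7
|CD| = √((0)² + (13)²) = √169 = 13
|DE| = √((4)² + (0)²) = √16 = 4
|EF| = √((9)² + (12)²) = √225 = 15
|FA| = √((-20)² + (-15)²) = √625 = 25
Perimeter = 10 + 7 + 13 + 4 + 15 + 25 = 74.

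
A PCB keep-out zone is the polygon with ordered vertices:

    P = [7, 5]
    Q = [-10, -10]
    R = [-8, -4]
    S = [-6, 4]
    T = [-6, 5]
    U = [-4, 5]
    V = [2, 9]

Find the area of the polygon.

115.5

Cross-terms: -20, -40, -56, -6, -10, -46, -53  ⇒  Σ = -231
Area = |Σ|/2 = 115.5.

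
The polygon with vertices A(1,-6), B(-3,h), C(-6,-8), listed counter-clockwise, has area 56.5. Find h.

9

The doubled signed area Σ (x_i y_{i+1} − x_{i+1} y_i) is linear in h.
With h=0 it equals 50; the coefficient of h is 7 (from the two edges through B).
So 7·h + 50 = 2·56.5 = 113 ⇒ h = 9.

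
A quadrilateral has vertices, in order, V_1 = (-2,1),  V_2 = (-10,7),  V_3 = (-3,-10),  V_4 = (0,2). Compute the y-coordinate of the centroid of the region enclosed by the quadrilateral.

-67/69

Apply Gauss's area formula. First the cross-terms c_i = x_i·y_{i+1} − x_{i+1}·y_i:
  -4, 121, -6, 4  ⇒  2A = 115, A = 57.5.
Then Σ (y_i + y_{i+1})·c_i = -335, so ȳ = -335 / (6·57.5) = -67/69.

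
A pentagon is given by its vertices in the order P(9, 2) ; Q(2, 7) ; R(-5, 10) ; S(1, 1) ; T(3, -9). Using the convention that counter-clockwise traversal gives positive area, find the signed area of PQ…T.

Σ = (59) + (55) + (-15) + (-12) + (87) = 174
Signed area = Σ/2 = 87 (positive ⇒ counter-clockwise traversal).

87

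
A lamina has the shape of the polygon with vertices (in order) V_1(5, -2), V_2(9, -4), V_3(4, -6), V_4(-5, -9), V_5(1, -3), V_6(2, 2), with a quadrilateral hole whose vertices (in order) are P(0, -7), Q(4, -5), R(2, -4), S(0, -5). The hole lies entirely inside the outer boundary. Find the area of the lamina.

Outer boundary:
V_1→V_2: (5)(-4) − (9)(-2) = -2
V_2→V_3: (9)(-6) − (4)(-4) = -38
V_3→V_4: (4)(-9) − (-5)(-6) = -66
V_4→V_5: (-5)(-3) − (1)(-9) = 24
V_5→V_6: (1)(2) − (2)(-3) = 8
V_6→V_1: (2)(-2) − (5)(2) = -14
Σ = -88
Area = |Σ|/2 = 44.
Hole:
Apply the surveyor's formula: 2A = Σ (x_i·y_{i+1} − x_{i+1}·y_i), indices taken mod 4.
P→Q: (0)(-5) − (4)(-7) = 28
Q→R: (4)(-4) − (2)(-5) = -6
R→S: (2)(-5) − (0)(-4) = -10
S→P: (0)(-7) − (0)(-5) = 0
Σ = 12
Area = |Σ|/2 = 6.
Net area = 44 − 6 = 38.

38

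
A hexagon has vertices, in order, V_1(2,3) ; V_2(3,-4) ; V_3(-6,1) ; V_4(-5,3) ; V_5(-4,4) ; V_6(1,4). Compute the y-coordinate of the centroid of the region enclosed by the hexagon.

223/252

Apply Gauss's area formula. First the cross-terms c_i = x_i·y_{i+1} − x_{i+1}·y_i:
  -17, -21, -13, -8, -20, -5  ⇒  2A = -84, A = -42.
Then Σ (y_i + y_{i+1})·c_i = -223, so ȳ = -223 / (6·(-42)) = 223/252.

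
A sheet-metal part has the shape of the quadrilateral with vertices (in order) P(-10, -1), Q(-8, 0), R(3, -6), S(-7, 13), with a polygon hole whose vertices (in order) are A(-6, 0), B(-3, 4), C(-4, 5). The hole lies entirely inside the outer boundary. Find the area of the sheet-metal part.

83.5

Outer boundary:
Σ = (-8) + (48) + (-3) + (137) = 174
Area = |Σ|/2 = 87.
Hole:
Apply the surveyor's formula: 2A = Σ (x_i·y_{i+1} − x_{i+1}·y_i), indices taken mod 3.
Cross-terms: -24, 1, 30  ⇒  Σ = 7
Area = |Σ|/2 = 3.5.
Net area = 87 − 3.5 = 83.5.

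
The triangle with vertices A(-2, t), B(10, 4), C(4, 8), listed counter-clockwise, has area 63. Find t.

-9

The doubled signed area Σ (x_i y_{i+1} − x_{i+1} y_i) is linear in t.
With t=0 it equals 72; the coefficient of t is -6 (from the two edges through A).
So -6·t + 72 = 2·63 = 126 ⇒ t = -9.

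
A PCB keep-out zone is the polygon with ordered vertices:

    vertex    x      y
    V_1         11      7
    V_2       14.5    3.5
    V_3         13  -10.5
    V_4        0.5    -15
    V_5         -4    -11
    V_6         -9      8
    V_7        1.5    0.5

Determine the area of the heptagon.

329.25

Apply Gauss's area formula: 2A = Σ (x_i·y_{i+1} − x_{i+1}·y_i), indices taken mod 7.
V_1→V_2: (11)(3.5) − (14.5)(7) = -63
V_2→V_3: (14.5)(-10.5) − (13)(3.5) = -197.75
V_3→V_4: (13)(-15) − (0.5)(-10.5) = -189.75
V_4→V_5: (0.5)(-11) − (-4)(-15) = -65.5
V_5→V_6: (-4)(8) − (-9)(-11) = -131
V_6→V_7: (-9)(0.5) − (1.5)(8) = -16.5
V_7→V_1: (1.5)(7) − (11)(0.5) = 5
Σ = -658.5
Area = |Σ|/2 = 329.25.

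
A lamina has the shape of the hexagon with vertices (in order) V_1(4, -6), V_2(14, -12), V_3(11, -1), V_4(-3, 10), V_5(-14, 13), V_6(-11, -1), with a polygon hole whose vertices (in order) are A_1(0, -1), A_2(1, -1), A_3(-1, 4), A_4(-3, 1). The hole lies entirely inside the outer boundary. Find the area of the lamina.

Outer boundary:
Apply Gauss's area formula: 2A = Σ (x_i·y_{i+1} − x_{i+1}·y_i), indices taken mod 6.
Cross-terms: 36, 118, 107, 101, 157, 70  ⇒  Σ = 589
Area = |Σ|/2 = 294.5.
Hole:
Σ = (1) + (3) + (11) + (3) = 18
Area = |Σ|/2 = 9.
Net area = 294.5 − 9 = 285.5.

285.5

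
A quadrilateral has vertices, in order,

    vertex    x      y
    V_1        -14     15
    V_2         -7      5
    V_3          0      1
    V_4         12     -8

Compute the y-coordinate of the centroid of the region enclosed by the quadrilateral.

Apply the shoelace formula. First the cross-terms c_i = x_i·y_{i+1} − x_{i+1}·y_i:
  35, -7, -12, 68  ⇒  2A = 84, A = 42.
Then Σ (y_i + y_{i+1})·c_i = 1218, so ȳ = 1218 / (6·42) = 29/6.

29/6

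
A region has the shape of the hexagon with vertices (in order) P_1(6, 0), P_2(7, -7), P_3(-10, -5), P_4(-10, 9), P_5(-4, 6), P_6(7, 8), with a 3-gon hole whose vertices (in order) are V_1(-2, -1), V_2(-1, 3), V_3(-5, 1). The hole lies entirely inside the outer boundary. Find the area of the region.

209.5

Outer boundary:
Apply the shoelace formula: 2A = Σ (x_i·y_{i+1} − x_{i+1}·y_i), indices taken mod 6.
Cross-terms: -42, -105, -140, -24, -74, -48  ⇒  Σ = -433
Area = |Σ|/2 = 216.5.
Hole:
Apply the shoelace (surveyor's) formula: 2A = Σ (x_i·y_{i+1} − x_{i+1}·y_i), indices taken mod 3.
V_1→V_2: (-2)(3) − (-1)(-1) = -7
V_2→V_3: (-1)(1) − (-5)(3) = 14
V_3→V_1: (-5)(-1) − (-2)(1) = 7
Σ = 14
Area = |Σ|/2 = 7.
Net area = 216.5 − 7 = 209.5.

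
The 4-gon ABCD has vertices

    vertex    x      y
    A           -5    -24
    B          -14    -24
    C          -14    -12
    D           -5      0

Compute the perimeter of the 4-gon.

60

|AB| = √((-9)² + (0)²) = √81 = 9
|BC| = √((0)² + (12)²) = √144 = 12
|CD| = √((9)² + (12)²) = √225 = 15
|DA| = √((0)² + (-24)²) = √576 = 24
Perimeter = 9 + 12 + 15 + 24 = 60.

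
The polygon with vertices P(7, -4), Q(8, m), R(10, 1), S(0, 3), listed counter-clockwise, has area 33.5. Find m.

-6

The doubled signed area Σ (x_i y_{i+1} − x_{i+1} y_i) is linear in m.
With m=0 it equals 49; the coefficient of m is -3 (from the two edges through Q).
So -3·m + 49 = 2·33.5 = 67 ⇒ m = -6.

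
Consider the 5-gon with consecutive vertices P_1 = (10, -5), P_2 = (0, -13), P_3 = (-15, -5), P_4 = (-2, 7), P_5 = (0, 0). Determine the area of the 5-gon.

220

Apply the shoelace formula: 2A = Σ (x_i·y_{i+1} − x_{i+1}·y_i), indices taken mod 5.
P_1→P_2: (10)(-13) − (0)(-5) = -130
P_2→P_3: (0)(-5) − (-15)(-13) = -195
P_3→P_4: (-15)(7) − (-2)(-5) = -115
P_4→P_5: (-2)(0) − (0)(7) = 0
P_5→P_1: (0)(-5) − (10)(0) = 0
Σ = -440
Area = |Σ|/2 = 220.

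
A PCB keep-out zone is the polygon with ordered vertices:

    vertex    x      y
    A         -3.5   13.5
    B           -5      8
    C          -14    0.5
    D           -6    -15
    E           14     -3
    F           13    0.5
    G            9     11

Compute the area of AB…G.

467.25

Apply Gauss's area formula: 2A = Σ (x_i·y_{i+1} − x_{i+1}·y_i), indices taken mod 7.
A→B: (-3.5)(8) − (-5)(13.5) = 39.5
B→C: (-5)(0.5) − (-14)(8) = 109.5
C→D: (-14)(-15) − (-6)(0.5) = 213
D→E: (-6)(-3) − (14)(-15) = 228
E→F: (14)(0.5) − (13)(-3) = 46
F→G: (13)(11) − (9)(0.5) = 138.5
G→A: (9)(13.5) − (-3.5)(11) = 160
Σ = 934.5
Area = |Σ|/2 = 467.25.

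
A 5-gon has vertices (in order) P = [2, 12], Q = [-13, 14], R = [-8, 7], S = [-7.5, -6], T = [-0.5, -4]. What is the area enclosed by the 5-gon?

167.25

Apply the shoelace (surveyor's) formula: 2A = Σ (x_i·y_{i+1} − x_{i+1}·y_i), indices taken mod 5.
P→Q: (2)(14) − (-13)(12) = 184
Q→R: (-13)(7) − (-8)(14) = 21
R→S: (-8)(-6) − (-7.5)(7) = 100.5
S→T: (-7.5)(-4) − (-0.5)(-6) = 27
T→P: (-0.5)(12) − (2)(-4) = 2
Σ = 334.5
Area = |Σ|/2 = 167.25.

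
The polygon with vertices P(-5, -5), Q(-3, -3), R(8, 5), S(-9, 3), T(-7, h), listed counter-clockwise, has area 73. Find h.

-3

Write out the shoelace sum; only the two edges meeting at T involve h:
2·Area = [((-9)·h − (-7)·3) + ((-7)·(-5) − (-5)·h)] + 78
       = -4·h + 134 = 146
⇒ h = -3.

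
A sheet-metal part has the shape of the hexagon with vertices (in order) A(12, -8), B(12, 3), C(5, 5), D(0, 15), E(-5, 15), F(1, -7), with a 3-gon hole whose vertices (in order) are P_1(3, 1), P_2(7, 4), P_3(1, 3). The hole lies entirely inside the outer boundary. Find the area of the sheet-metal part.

Outer boundary:
Apply Gauss's area formula: 2A = Σ (x_i·y_{i+1} − x_{i+1}·y_i), indices taken mod 6.
A→B: (12)(3) − (12)(-8) = 132
B→C: (12)(5) − (5)(3) = 45
C→D: (5)(15) − (0)(5) = 75
D→E: (0)(15) − (-5)(15) = 75
E→F: (-5)(-7) − (1)(15) = 20
F→A: (1)(-8) − (12)(-7) = 76
Σ = 423
Area = |Σ|/2 = 211.5.
Hole:
Apply the shoelace formula: 2A = Σ (x_i·y_{i+1} − x_{i+1}·y_i), indices taken mod 3.
P_1→P_2: (3)(4) − (7)(1) = 5
P_2→P_3: (7)(3) − (1)(4) = 17
P_3→P_1: (1)(1) − (3)(3) = -8
Σ = 14
Area = |Σ|/2 = 7.
Net area = 211.5 − 7 = 204.5.

204.5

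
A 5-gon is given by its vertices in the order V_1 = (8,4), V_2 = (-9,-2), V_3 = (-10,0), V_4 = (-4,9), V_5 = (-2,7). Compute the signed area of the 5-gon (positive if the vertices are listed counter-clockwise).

V_1→V_2: (8)(-2) − (-9)(4) = 20
V_2→V_3: (-9)(0) − (-10)(-2) = -20
V_3→V_4: (-10)(9) − (-4)(0) = -90
V_4→V_5: (-4)(7) − (-2)(9) = -10
V_5→V_1: (-2)(4) − (8)(7) = -64
Σ = -164
Signed area = Σ/2 = -82 (negative ⇒ clockwise traversal).

-82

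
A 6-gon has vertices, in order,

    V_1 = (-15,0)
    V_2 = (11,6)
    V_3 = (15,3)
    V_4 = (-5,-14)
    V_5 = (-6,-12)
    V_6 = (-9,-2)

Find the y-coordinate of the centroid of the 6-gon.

-260/123

Apply the shoelace formula. First the cross-terms c_i = x_i·y_{i+1} − x_{i+1}·y_i:
  -90, -57, -195, -24, -96, -30  ⇒  2A = -492, A = -246.
Then Σ (y_i + y_{i+1})·c_i = 3120, so ȳ = 3120 / (6·(-246)) = -260/123.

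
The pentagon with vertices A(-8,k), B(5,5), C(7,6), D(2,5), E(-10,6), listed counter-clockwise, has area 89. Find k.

-6

Write out the shoelace sum; only the two edges meeting at A involve k:
2·Area = [((-10)·k − (-8)·6) + ((-8)·5 − 5·k)] + 80
       = -15·k + 88 = 178
⇒ k = -6.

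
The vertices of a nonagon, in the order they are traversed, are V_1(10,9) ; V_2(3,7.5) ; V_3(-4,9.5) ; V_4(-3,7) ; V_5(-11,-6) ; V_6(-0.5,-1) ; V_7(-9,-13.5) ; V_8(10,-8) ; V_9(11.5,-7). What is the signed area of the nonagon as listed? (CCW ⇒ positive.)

305.125

Apply the shoelace (surveyor's) formula: 2A = Σ (x_i·y_{i+1} − x_{i+1}·y_i), indices taken mod 9.
V_1→V_2: (10)(7.5) − (3)(9) = 48
V_2→V_3: (3)(9.5) − (-4)(7.5) = 58.5
V_3→V_4: (-4)(7) − (-3)(9.5) = 0.5
V_4→V_5: (-3)(-6) − (-11)(7) = 95
V_5→V_6: (-11)(-1) − (-0.5)(-6) = 8
V_6→V_7: (-0.5)(-13.5) − (-9)(-1) = -2.25
V_7→V_8: (-9)(-8) − (10)(-13.5) = 207
V_8→V_9: (10)(-7) − (11.5)(-8) = 22
V_9→V_1: (11.5)(9) − (10)(-7) = 173.5
Σ = 610.25
Signed area = Σ/2 = 305.125 (positive ⇒ counter-clockwise traversal).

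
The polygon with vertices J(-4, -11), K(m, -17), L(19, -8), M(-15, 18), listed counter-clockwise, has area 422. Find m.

The doubled signed area Σ (x_i y_{i+1} − x_{i+1} y_i) is linear in m.
With m=0 it equals 850; the coefficient of m is 3 (from the two edges through K).
So 3·m + 850 = 2·422 = 844 ⇒ m = -2.

-2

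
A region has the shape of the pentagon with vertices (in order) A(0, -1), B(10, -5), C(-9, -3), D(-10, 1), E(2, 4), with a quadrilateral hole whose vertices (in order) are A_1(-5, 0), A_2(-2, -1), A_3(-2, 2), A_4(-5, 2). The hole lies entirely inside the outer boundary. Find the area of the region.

Outer boundary:
Apply the surveyor's formula: 2A = Σ (x_i·y_{i+1} − x_{i+1}·y_i), indices taken mod 5.
A→B: (0)(-5) − (10)(-1) = 10
B→C: (10)(-3) − (-9)(-5) = -75
C→D: (-9)(1) − (-10)(-3) = -39
D→E: (-10)(4) − (2)(1) = -42
E→A: (2)(-1) − (0)(4) = -2
Σ = -148
Area = |Σ|/2 = 74.
Hole:
Cross-terms: 5, -6, 6, 10  ⇒  Σ = 15
Area = |Σ|/2 = 7.5.
Net area = 74 − 7.5 = 66.5.

66.5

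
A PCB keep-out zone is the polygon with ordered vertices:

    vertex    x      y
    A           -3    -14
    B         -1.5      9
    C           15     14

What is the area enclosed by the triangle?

Apply the surveyor's formula: 2A = Σ (x_i·y_{i+1} − x_{i+1}·y_i), indices taken mod 3.
Cross-terms: -48, -156, -168  ⇒  Σ = -372
Area = |Σ|/2 = 186.

186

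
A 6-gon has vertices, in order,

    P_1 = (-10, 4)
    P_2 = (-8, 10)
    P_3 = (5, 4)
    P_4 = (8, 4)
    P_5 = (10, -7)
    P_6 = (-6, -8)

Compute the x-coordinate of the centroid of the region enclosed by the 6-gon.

-127/242

Apply the shoelace formula. First the cross-terms c_i = x_i·y_{i+1} − x_{i+1}·y_i:
  -68, -82, -12, -96, -122, -104  ⇒  2A = -484, A = -242.
Then Σ (x_i + x_{i+1})·c_i = 762, so x̄ = 762 / (6·(-242)) = -127/242.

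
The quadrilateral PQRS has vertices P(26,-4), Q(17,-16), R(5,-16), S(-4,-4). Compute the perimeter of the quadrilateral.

72

|PQ| = √((-9)² + (-12)²) = √225 = 15
|QR| = √((-12)² + (0)²) = √144 = 12
|RS| = √((-9)² + (12)²) = √225 = 15
|SP| = √((30)² + (0)²) = √900 = 30
Perimeter = 15 + 12 + 15 + 30 = 72.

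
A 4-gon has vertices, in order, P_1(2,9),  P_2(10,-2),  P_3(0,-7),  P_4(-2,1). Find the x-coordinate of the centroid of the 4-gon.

100/33

Apply the shoelace formula. First the cross-terms c_i = x_i·y_{i+1} − x_{i+1}·y_i:
  -94, -70, -14, -20  ⇒  2A = -198, A = -99.
Then Σ (x_i + x_{i+1})·c_i = -1800, so x̄ = -1800 / (6·(-99)) = 100/33.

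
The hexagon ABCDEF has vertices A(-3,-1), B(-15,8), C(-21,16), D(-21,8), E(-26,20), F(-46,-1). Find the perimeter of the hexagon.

|AB| = √((-12)² + (9)²) = √225 = 15
|BC| = √((-6)² + (8)²) = √100 = 10
|CD| = √((0)² + (-8)²) = √64 = 8
|DE| = √((-5)² + (12)²) = √169 = 13
|EF| = √((-20)² + (-21)²) = √841 = 29
|FA| = √((43)² + (0)²) = √1849 = 43
Perimeter = 15 + 10 + 8 + 13 + 29 + 43 = 118.

118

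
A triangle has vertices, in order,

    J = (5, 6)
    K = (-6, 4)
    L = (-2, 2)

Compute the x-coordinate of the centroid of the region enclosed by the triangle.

-1

Apply Gauss's area formula. First the cross-terms c_i = x_i·y_{i+1} − x_{i+1}·y_i:
  56, -4, -22  ⇒  2A = 30, A = 15.
Then Σ (x_i + x_{i+1})·c_i = -90, so x̄ = -90 / (6·15) = -1.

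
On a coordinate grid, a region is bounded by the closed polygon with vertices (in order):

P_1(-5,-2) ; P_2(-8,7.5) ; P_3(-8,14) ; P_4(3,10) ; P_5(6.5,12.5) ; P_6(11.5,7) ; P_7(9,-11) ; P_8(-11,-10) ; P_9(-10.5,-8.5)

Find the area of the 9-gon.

393.375

Apply Gauss's area formula: 2A = Σ (x_i·y_{i+1} − x_{i+1}·y_i), indices taken mod 9.
Σ = (-53.5) + (-52) + (-122) + (-27.5) + (-98.25) + (-189.5) + (-211) + (-11.5) + (-21.5) = -786.75
Area = |Σ|/2 = 393.375.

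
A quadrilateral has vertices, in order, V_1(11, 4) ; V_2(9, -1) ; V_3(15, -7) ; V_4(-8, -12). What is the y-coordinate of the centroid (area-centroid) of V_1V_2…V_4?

-17/3

Apply Gauss's area formula. First the cross-terms c_i = x_i·y_{i+1} − x_{i+1}·y_i:
  -47, -48, -236, 100  ⇒  2A = -231, A = -115.5.
Then Σ (y_i + y_{i+1})·c_i = 3927, so ȳ = 3927 / (6·(-115.5)) = -17/3.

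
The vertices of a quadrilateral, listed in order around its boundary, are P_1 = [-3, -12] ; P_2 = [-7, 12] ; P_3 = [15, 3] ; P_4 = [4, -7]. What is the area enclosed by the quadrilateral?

Apply the surveyor's formula: 2A = Σ (x_i·y_{i+1} − x_{i+1}·y_i), indices taken mod 4.
Σ = (-120) + (-201) + (-117) + (-69) = -507
Area = |Σ|/2 = 253.5.

253.5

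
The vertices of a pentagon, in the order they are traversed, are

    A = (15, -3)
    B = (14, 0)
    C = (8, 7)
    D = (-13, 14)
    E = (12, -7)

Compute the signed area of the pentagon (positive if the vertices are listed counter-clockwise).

167.5

Apply Gauss's area formula: 2A = Σ (x_i·y_{i+1} − x_{i+1}·y_i), indices taken mod 5.
A→B: (15)(0) − (14)(-3) = 42
B→C: (14)(7) − (8)(0) = 98
C→D: (8)(14) − (-13)(7) = 203
D→E: (-13)(-7) − (12)(14) = -77
E→A: (12)(-3) − (15)(-7) = 69
Σ = 335
Signed area = Σ/2 = 167.5 (positive ⇒ counter-clockwise traversal).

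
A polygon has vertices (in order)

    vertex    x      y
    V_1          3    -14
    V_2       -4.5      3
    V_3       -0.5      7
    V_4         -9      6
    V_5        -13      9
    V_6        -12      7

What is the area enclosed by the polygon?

68.5

Apply Gauss's area formula: 2A = Σ (x_i·y_{i+1} − x_{i+1}·y_i), indices taken mod 6.
Σ = (-54) + (-30) + (60) + (-3) + (17) + (147) = 137
Area = |Σ|/2 = 68.5.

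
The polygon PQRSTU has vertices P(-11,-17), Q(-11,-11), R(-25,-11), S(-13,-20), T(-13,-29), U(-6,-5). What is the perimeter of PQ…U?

|PQ| = √((0)² + (6)²) = √36 = 6
|QR| = √((-14)² + (0)²) = √196 = 14
|RS| = √((12)² + (-9)²) = √225 = 15
|ST| = √((0)² + (-9)²) = √81 = 9
|TU| = √((7)² + (24)²) = √625 = 25
|UP| = √((-5)² + (-12)²) = √169 = 13
Perimeter = 6 + 14 + 15 + 9 + 25 + 13 = 82.

82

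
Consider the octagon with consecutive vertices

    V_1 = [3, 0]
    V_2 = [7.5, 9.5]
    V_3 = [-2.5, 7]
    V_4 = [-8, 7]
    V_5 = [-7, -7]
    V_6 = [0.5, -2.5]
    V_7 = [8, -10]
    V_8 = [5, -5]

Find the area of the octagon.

154.625

V_1→V_2: (3)(9.5) − (7.5)(0) = 28.5
V_2→V_3: (7.5)(7) − (-2.5)(9.5) = 76.25
V_3→V_4: (-2.5)(7) − (-8)(7) = 38.5
V_4→V_5: (-8)(-7) − (-7)(7) = 105
V_5→V_6: (-7)(-2.5) − (0.5)(-7) = 21
V_6→V_7: (0.5)(-10) − (8)(-2.5) = 15
V_7→V_8: (8)(-5) − (5)(-10) = 10
V_8→V_1: (5)(0) − (3)(-5) = 15
Σ = 309.25
Area = |Σ|/2 = 154.625.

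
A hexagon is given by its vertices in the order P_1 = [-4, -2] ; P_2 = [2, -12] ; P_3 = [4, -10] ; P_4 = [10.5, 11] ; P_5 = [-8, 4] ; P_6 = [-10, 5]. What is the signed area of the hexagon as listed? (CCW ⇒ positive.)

Σ = (52) + (28) + (149) + (130) + (0) + (40) = 399
Signed area = Σ/2 = 199.5 (positive ⇒ counter-clockwise traversal).

199.5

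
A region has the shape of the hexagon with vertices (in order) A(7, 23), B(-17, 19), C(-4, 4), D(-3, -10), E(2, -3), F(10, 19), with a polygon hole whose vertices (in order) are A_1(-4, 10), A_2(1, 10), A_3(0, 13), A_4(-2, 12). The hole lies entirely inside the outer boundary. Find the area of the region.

380.5

Outer boundary:
Apply Gauss's area formula: 2A = Σ (x_i·y_{i+1} − x_{i+1}·y_i), indices taken mod 6.
Cross-terms: 524, 8, 52, 29, 68, 97  ⇒  Σ = 778
Area = |Σ|/2 = 389.
Hole:
Apply the shoelace formula: 2A = Σ (x_i·y_{i+1} − x_{i+1}·y_i), indices taken mod 4.
Σ = (-50) + (13) + (26) + (28) = 17
Area = |Σ|/2 = 8.5.
Net area = 389 − 8.5 = 380.5.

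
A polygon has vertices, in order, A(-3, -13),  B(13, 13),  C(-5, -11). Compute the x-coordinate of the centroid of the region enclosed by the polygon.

Apply the shoelace formula. First the cross-terms c_i = x_i·y_{i+1} − x_{i+1}·y_i:
  130, -78, 32  ⇒  2A = 84, A = 42.
Then Σ (x_i + x_{i+1})·c_i = 420, so x̄ = 420 / (6·42) = 5/3.

5/3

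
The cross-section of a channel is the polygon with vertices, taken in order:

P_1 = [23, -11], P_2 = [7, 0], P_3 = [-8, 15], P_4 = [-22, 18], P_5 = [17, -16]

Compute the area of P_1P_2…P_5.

297.5

Apply the shoelace (surveyor's) formula: 2A = Σ (x_i·y_{i+1} − x_{i+1}·y_i), indices taken mod 5.
Cross-terms: 77, 105, 186, 46, 181  ⇒  Σ = 595
Area = |Σ|/2 = 297.5.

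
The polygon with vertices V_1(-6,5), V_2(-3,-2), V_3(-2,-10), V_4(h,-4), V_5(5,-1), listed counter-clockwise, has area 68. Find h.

The doubled signed area Σ (x_i y_{i+1} − x_{i+1} y_i) is linear in h.
With h=0 it equals 100; the coefficient of h is 9 (from the two edges through V_4).
So 9·h + 100 = 2·68 = 136 ⇒ h = 4.

4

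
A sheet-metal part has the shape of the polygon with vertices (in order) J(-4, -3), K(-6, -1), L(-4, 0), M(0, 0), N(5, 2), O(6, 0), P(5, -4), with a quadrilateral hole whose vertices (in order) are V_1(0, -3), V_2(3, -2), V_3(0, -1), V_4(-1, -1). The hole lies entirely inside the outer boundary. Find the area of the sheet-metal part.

38.5

Outer boundary:
Apply the surveyor's formula: 2A = Σ (x_i·y_{i+1} − x_{i+1}·y_i), indices taken mod 7.
J→K: (-4)(-1) − (-6)(-3) = -14
K→L: (-6)(0) − (-4)(-1) = -4
L→M: (-4)(0) − (0)(0) = 0
M→N: (0)(2) − (5)(0) = 0
N→O: (5)(0) − (6)(2) = -12
O→P: (6)(-4) − (5)(0) = -24
P→J: (5)(-3) − (-4)(-4) = -31
Σ = -85
Area = |Σ|/2 = 42.5.
Hole:
Σ = (9) + (-3) + (-1) + (3) = 8
Area = |Σ|/2 = 4.
Net area = 42.5 − 4 = 38.5.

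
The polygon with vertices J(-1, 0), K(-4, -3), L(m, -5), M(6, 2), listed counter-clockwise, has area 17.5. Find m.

Write out the shoelace sum; only the two edges meeting at L involve m:
2·Area = [((-4)·(-5) − m·(-3)) + (m·2 − 6·(-5))] + 5
       = 5·m + 55 = 35
⇒ m = -4.

-4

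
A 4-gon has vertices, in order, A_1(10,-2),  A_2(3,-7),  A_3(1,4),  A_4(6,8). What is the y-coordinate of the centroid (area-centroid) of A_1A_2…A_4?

Apply the shoelace formula. First the cross-terms c_i = x_i·y_{i+1} − x_{i+1}·y_i:
  -64, 19, -16, -92  ⇒  2A = -153, A = -76.5.
Then Σ (y_i + y_{i+1})·c_i = -225, so ȳ = -225 / (6·(-76.5)) = 25/51.

25/51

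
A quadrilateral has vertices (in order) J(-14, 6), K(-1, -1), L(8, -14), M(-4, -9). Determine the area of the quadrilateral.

Apply the surveyor's formula: 2A = Σ (x_i·y_{i+1} − x_{i+1}·y_i), indices taken mod 4.
J→K: (-14)(-1) − (-1)(6) = 20
K→L: (-1)(-14) − (8)(-1) = 22
L→M: (8)(-9) − (-4)(-14) = -128
M→J: (-4)(6) − (-14)(-9) = -150
Σ = -236
Area = |Σ|/2 = 118.

118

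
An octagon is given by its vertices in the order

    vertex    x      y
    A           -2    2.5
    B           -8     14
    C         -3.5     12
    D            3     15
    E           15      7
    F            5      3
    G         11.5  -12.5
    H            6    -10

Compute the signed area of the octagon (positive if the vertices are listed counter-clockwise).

-239.75

Apply the shoelace formula: 2A = Σ (x_i·y_{i+1} − x_{i+1}·y_i), indices taken mod 8.
A→B: (-2)(14) − (-8)(2.5) = -8
B→C: (-8)(12) − (-3.5)(14) = -47
C→D: (-3.5)(15) − (3)(12) = -88.5
D→E: (3)(7) − (15)(15) = -204
E→F: (15)(3) − (5)(7) = 10
F→G: (5)(-12.5) − (11.5)(3) = -97
G→H: (11.5)(-10) − (6)(-12.5) = -40
H→A: (6)(2.5) − (-2)(-10) = -5
Σ = -479.5
Signed area = Σ/2 = -239.75 (negative ⇒ clockwise traversal).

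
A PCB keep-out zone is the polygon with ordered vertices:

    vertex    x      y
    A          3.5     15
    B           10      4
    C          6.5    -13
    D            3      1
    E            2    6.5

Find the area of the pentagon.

Apply the shoelace (surveyor's) formula: 2A = Σ (x_i·y_{i+1} − x_{i+1}·y_i), indices taken mod 5.
Σ = (-136) + (-156) + (45.5) + (17.5) + (7.25) = -221.75
Area = |Σ|/2 = 110.875.

110.875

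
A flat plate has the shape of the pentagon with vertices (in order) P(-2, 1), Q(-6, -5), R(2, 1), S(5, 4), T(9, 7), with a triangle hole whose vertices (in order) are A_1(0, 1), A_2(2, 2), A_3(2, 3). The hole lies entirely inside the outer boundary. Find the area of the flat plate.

21.5

Outer boundary:
Apply the shoelace (surveyor's) formula: 2A = Σ (x_i·y_{i+1} − x_{i+1}·y_i), indices taken mod 5.
Σ = (16) + (4) + (3) + (-1) + (23) = 45
Area = |Σ|/2 = 22.5.
Hole:
Σ = (-2) + (2) + (2) = 2
Area = |Σ|/2 = 1.
Net area = 22.5 − 1 = 21.5.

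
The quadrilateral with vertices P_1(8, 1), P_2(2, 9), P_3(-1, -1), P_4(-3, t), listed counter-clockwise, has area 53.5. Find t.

-4

The doubled signed area Σ (x_i y_{i+1} − x_{i+1} y_i) is linear in t.
With t=0 it equals 71; the coefficient of t is -9 (from the two edges through P_4).
So -9·t + 71 = 2·53.5 = 107 ⇒ t = -4.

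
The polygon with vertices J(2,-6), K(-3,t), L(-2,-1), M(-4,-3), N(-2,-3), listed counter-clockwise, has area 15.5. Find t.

5

Write out the shoelace sum; only the two edges meeting at K involve t:
2·Area = [(2·t − (-3)·(-6)) + ((-3)·(-1) − (-2)·t)] + 26
       = 4·t + 11 = 31
⇒ t = 5.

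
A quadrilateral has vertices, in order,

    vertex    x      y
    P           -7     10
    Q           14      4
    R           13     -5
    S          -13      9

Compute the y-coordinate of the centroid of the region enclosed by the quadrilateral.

659/183

Apply Gauss's area formula. First the cross-terms c_i = x_i·y_{i+1} − x_{i+1}·y_i:
  -168, -122, 52, -67  ⇒  2A = -305, A = -152.5.
Then Σ (y_i + y_{i+1})·c_i = -3295, so ȳ = -3295 / (6·(-152.5)) = 659/183.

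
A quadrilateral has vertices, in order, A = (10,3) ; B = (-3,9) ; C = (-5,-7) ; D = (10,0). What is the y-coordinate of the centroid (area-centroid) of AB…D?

184/159

Apply the shoelace (surveyor's) formula. First the cross-terms c_i = x_i·y_{i+1} − x_{i+1}·y_i:
  99, 66, 70, 30  ⇒  2A = 265, A = 132.5.
Then Σ (y_i + y_{i+1})·c_i = 920, so ȳ = 920 / (6·132.5) = 184/159.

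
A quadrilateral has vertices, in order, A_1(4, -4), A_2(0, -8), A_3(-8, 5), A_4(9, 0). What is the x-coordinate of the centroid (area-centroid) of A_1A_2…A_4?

Apply the shoelace (surveyor's) formula. First the cross-terms c_i = x_i·y_{i+1} − x_{i+1}·y_i:
  -32, -64, -45, -36  ⇒  2A = -177, A = -88.5.
Then Σ (x_i + x_{i+1})·c_i = -129, so x̄ = -129 / (6·(-88.5)) = 43/177.

43/177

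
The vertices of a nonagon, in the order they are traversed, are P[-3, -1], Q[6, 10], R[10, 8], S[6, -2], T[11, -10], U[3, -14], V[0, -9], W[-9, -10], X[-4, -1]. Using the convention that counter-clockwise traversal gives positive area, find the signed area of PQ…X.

-222

Apply the shoelace (surveyor's) formula: 2A = Σ (x_i·y_{i+1} − x_{i+1}·y_i), indices taken mod 9.
Σ = (-24) + (-52) + (-68) + (-38) + (-124) + (-27) + (-81) + (-31) + (1) = -444
Signed area = Σ/2 = -222 (negative ⇒ clockwise traversal).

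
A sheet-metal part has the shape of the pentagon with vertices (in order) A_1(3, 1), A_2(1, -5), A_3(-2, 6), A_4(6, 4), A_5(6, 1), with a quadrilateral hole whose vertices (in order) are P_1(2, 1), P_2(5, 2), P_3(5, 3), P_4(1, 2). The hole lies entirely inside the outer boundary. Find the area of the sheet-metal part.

Outer boundary:
A_1→A_2: (3)(-5) − (1)(1) = -16
A_2→A_3: (1)(6) − (-2)(-5) = -4
A_3→A_4: (-2)(4) − (6)(6) = -44
A_4→A_5: (6)(1) − (6)(4) = -18
A_5→A_1: (6)(1) − (3)(1) = 3
Σ = -79
Area = |Σ|/2 = 39.5.
Hole:
Σ = (-1) + (5) + (7) + (-3) = 8
Area = |Σ|/2 = 4.
Net area = 39.5 − 4 = 35.5.

35.5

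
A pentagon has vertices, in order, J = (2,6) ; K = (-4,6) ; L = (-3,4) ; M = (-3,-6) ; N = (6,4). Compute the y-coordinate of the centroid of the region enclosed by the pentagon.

Apply the shoelace formula. First the cross-terms c_i = x_i·y_{i+1} − x_{i+1}·y_i:
  36, 2, 30, 24, 28  ⇒  2A = 120, A = 60.
Then Σ (y_i + y_{i+1})·c_i = 624, so ȳ = 624 / (6·60) = 26/15.

26/15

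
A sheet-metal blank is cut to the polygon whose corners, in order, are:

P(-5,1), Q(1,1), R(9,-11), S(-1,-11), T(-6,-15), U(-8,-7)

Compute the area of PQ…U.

154

Σ = (-6) + (-20) + (-110) + (-51) + (-78) + (-43) = -308
Area = |Σ|/2 = 154.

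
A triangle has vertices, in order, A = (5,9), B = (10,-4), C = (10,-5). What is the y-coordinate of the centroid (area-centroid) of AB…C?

0

Apply Gauss's area formula. First the cross-terms c_i = x_i·y_{i+1} − x_{i+1}·y_i:
  -110, -10, 115  ⇒  2A = -5, A = -2.5.
Then Σ (y_i + y_{i+1})·c_i = 0, so ȳ = 0 / (6·(-2.5)) = 0.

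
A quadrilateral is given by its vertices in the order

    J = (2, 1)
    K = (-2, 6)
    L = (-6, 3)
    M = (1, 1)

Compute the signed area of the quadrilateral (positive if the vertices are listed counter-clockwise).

Σ = (14) + (30) + (-9) + (-1) = 34
Signed area = Σ/2 = 17 (positive ⇒ counter-clockwise traversal).

17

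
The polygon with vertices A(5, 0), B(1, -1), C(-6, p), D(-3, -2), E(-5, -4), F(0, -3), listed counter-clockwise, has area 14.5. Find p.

-1

Write out the shoelace sum; only the two edges meeting at C involve p:
2·Area = [(1·p − (-6)·(-1)) + ((-6)·(-2) − (-3)·p)] + 27
       = 4·p + 33 = 29
⇒ p = -1.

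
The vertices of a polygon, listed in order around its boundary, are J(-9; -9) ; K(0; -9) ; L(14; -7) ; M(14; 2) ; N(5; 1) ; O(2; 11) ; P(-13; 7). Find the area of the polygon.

Apply the surveyor's formula: 2A = Σ (x_i·y_{i+1} − x_{i+1}·y_i), indices taken mod 7.
Σ = (81) + (126) + (126) + (4) + (53) + (157) + (180) = 727
Area = |Σ|/2 = 363.5.

363.5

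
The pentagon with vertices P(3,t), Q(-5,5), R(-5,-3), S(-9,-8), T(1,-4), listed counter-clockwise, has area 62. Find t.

The doubled signed area Σ (x_i y_{i+1} − x_{i+1} y_i) is linear in t.
With t=0 it equals 124; the coefficient of t is 6 (from the two edges through P).
So 6·t + 124 = 2·62 = 124 ⇒ t = 0.

0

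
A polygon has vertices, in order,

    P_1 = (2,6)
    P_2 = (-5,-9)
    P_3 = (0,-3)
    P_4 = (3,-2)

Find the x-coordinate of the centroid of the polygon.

Apply the surveyor's formula. First the cross-terms c_i = x_i·y_{i+1} − x_{i+1}·y_i:
  12, 15, 9, 22  ⇒  2A = 58, A = 29.
Then Σ (x_i + x_{i+1})·c_i = 26, so x̄ = 26 / (6·29) = 13/87.

13/87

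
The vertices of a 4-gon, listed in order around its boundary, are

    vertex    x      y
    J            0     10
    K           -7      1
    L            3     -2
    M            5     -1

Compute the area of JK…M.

69

Apply the surveyor's formula: 2A = Σ (x_i·y_{i+1} − x_{i+1}·y_i), indices taken mod 4.
J→K: (0)(1) − (-7)(10) = 70
K→L: (-7)(-2) − (3)(1) = 11
L→M: (3)(-1) − (5)(-2) = 7
M→J: (5)(10) − (0)(-1) = 50
Σ = 138
Area = |Σ|/2 = 69.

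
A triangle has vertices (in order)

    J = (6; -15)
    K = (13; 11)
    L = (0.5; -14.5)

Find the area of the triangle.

Apply the surveyor's formula: 2A = Σ (x_i·y_{i+1} − x_{i+1}·y_i), indices taken mod 3.
J→K: (6)(11) − (13)(-15) = 261
K→L: (13)(-14.5) − (0.5)(11) = -194
L→J: (0.5)(-15) − (6)(-14.5) = 79.5
Σ = 146.5
Area = |Σ|/2 = 73.25.

73.25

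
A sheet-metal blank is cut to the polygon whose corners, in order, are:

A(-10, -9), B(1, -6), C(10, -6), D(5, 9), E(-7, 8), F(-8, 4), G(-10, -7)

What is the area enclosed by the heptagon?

249

Apply Gauss's area formula: 2A = Σ (x_i·y_{i+1} − x_{i+1}·y_i), indices taken mod 7.
Cross-terms: 69, 54, 120, 103, 36, 96, 20  ⇒  Σ = 498
Area = |Σ|/2 = 249.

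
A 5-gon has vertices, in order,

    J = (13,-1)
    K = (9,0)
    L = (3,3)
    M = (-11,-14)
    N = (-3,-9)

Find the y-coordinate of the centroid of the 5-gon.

Apply the shoelace (surveyor's) formula. First the cross-terms c_i = x_i·y_{i+1} − x_{i+1}·y_i:
  9, 27, -9, 57, 120  ⇒  2A = 204, A = 102.
Then Σ (y_i + y_{i+1})·c_i = -2340, so ȳ = -2340 / (6·102) = -65/17.

-65/17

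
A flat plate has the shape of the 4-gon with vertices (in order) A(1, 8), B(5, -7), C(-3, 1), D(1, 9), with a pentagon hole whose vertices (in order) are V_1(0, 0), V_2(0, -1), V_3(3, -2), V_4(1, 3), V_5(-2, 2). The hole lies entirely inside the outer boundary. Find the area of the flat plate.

Outer boundary:
Apply the shoelace formula: 2A = Σ (x_i·y_{i+1} − x_{i+1}·y_i), indices taken mod 4.
Σ = (-47) + (-16) + (-28) + (-1) = -92
Area = |Σ|/2 = 46.
Hole:
Apply the shoelace formula: 2A = Σ (x_i·y_{i+1} − x_{i+1}·y_i), indices taken mod 5.
Cross-terms: 0, 3, 11, 8, 0  ⇒  Σ = 22
Area = |Σ|/2 = 11.
Net area = 46 − 11 = 35.

35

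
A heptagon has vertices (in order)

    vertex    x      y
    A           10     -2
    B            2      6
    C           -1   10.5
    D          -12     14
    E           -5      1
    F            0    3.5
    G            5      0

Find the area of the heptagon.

108

Apply the shoelace (surveyor's) formula: 2A = Σ (x_i·y_{i+1} − x_{i+1}·y_i), indices taken mod 7.
A→B: (10)(6) − (2)(-2) = 64
B→C: (2)(10.5) − (-1)(6) = 27
C→D: (-1)(14) − (-12)(10.5) = 112
D→E: (-12)(1) − (-5)(14) = 58
E→F: (-5)(3.5) − (0)(1) = -17.5
F→G: (0)(0) − (5)(3.5) = -17.5
G→A: (5)(-2) − (10)(0) = -10
Σ = 216
Area = |Σ|/2 = 108.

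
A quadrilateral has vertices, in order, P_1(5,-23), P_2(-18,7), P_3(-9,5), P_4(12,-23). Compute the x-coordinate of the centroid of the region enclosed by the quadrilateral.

Apply the shoelace (surveyor's) formula. First the cross-terms c_i = x_i·y_{i+1} − x_{i+1}·y_i:
  -379, -27, 147, -161  ⇒  2A = -420, A = -210.
Then Σ (x_i + x_{i+1})·c_i = 3360, so x̄ = 3360 / (6·(-210)) = -8/3.

-8/3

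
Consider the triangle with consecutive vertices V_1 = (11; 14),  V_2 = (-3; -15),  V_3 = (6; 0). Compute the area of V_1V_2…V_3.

Σ = (-123) + (90) + (84) = 51
Area = |Σ|/2 = 25.5.

25.5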